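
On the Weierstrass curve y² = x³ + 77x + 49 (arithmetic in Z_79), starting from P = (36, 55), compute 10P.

(35, 6)

Double-and-add on 10 = (1010)₂. Start with P = (36, 55) for the leading 1-bit.
double: tangent at (36, 55): λ = (3·36² + 77)/(2·55) ≡ 15/31. 31⁻¹ ≡ 51 (mod 79) since 31·51 = 1581 ≡ 1, so λ ≡ 15·51 ≡ 54.
  x = λ² - 36 - 36 = 2916 - 72 ≡ 0; y = λ·(36 - 0) - 55 ≡ 72. → (0, 72)
double: tangent at (0, 72): λ = (3·0² + 77)/(2·72) ≡ 77/65. 65⁻¹ ≡ 62 (mod 79), so λ ≡ 77·62 ≡ 34.
  x = λ² - 0 - 0 = 1156 - 0 ≡ 50; y = λ·(0 - 50) - 72 ≡ 45. → (50, 45)
add P: (50, 45) + (36, 55). λ = (55 - 45)/(36 - 50) ≡ 10/65 mod 79. 65⁻¹ ≡ 62 (mod 79), so λ ≡ 67.
  x = λ² - 50 - 36 = 4489 - 86 ≡ 58; y = λ·(50 - 58) - 45 ≡ 51. → (58, 51)
double: tangent at (58, 51): λ = (3·58² + 77)/(2·51) ≡ 57/23. 23⁻¹ ≡ 55 (mod 79), so λ ≡ 57·55 ≡ 54.
  x = λ² - 58 - 58 = 2916 - 116 ≡ 35; y = λ·(58 - 35) - 51 ≡ 6. → (35, 6)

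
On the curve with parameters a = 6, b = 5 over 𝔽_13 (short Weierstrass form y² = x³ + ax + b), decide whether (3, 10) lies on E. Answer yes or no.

y² = 10² ≡ 9; x³ + 6x + 5 = 50 ≡ 11 (mod 13). 9 ≠ 11.

no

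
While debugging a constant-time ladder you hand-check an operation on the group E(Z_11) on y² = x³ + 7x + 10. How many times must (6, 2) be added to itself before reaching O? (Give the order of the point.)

9

2P: tangent at (6, 2): λ = (3·6² + 7)/(2·2) ≡ 5/4. 4⁻¹ ≡ 3 (mod 11), so λ ≡ 5·3 ≡ 4.
  x = λ² - 6 - 6 = 16 - 12 ≡ 4; y = λ·(6 - 4) - 2 ≡ 6. → (4, 6)
3P: (4, 6) + (6, 2). λ = (2 - 6)/(6 - 4) ≡ 7/2 mod 11. 2⁻¹ ≡ 6 (mod 11), so λ ≡ 9.
  x = λ² - 4 - 6 = 81 - 10 ≡ 5; y = λ·(4 - 5) - 6 ≡ 7. → (5, 7)
4P: (5, 7) + (6, 2). λ = (2 - 7)/(6 - 5) ≡ 6/1 mod 11. 1⁻¹ ≡ 1 (mod 11), so λ ≡ 6.
  x = λ² - 5 - 6 = 36 - 11 ≡ 3; y = λ·(5 - 3) - 7 ≡ 5. → (3, 5)
5P: (3, 5) + (6, 2). λ = (2 - 5)/(6 - 3) ≡ 8/3 mod 11. 3⁻¹ ≡ 4 (mod 11) since 3·4 = 12 ≡ 1, so λ ≡ 10.
  x = λ² - 3 - 6 = 100 - 9 ≡ 3; y = λ·(3 - 3) - 5 ≡ 6. → (3, 6)
6P: (3, 6) + (6, 2). λ = (2 - 6)/(6 - 3) ≡ 7/3 mod 11. 3⁻¹ ≡ 4 (mod 11) since 3·4 = 12 ≡ 1, so λ ≡ 6.
  x = λ² - 3 - 6 = 36 - 9 ≡ 5; y = λ·(3 - 5) - 6 ≡ 4. → (5, 4)
7P: (5, 4) + (6, 2). λ = (2 - 4)/(6 - 5) ≡ 9/1 mod 11. 1⁻¹ ≡ 1 (mod 11), so λ ≡ 9.
  x = λ² - 5 - 6 = 81 - 11 ≡ 4; y = λ·(5 - 4) - 4 ≡ 5. → (4, 5)
8P: (4, 5) + (6, 2). λ = (2 - 5)/(6 - 4) ≡ 8/2 mod 11. 2⁻¹ ≡ 6 (mod 11) since 2·6 = 12 ≡ 1, so λ ≡ 4.
  x = λ² - 4 - 6 = 16 - 10 ≡ 6; y = λ·(4 - 6) - 5 ≡ 9. → (6, 9)
9P: (6, 9) + (6, 2): same x and y₁ ≡ -y₂, so the sum is O.
9P = O, so the order is 9.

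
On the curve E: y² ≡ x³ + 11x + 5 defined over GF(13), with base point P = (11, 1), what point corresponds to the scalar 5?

(11, 1)

Repeated addition: build up to 5P.
2P: tangent at (11, 1): λ = (3·11² + 11)/(2·1) ≡ 10/2. 2⁻¹ ≡ 7 (mod 13) since 2·7 = 14 ≡ 1, so λ ≡ 10·7 ≡ 5.
  x = λ² - 11 - 11 = 25 - 22 ≡ 3; y = λ·(11 - 3) - 1 ≡ 0. → (3, 0)
3P: (3, 0) + (11, 1). λ = (1 - 0)/(11 - 3) ≡ 1/8 mod 13. 8⁻¹ ≡ 5 (mod 13), so λ ≡ 5.
  x = λ² - 3 - 11 = 25 - 14 ≡ 11; y = λ·(3 - 11) - 0 ≡ 12. → (11, 12)
4P: (11, 12) + (11, 1): same x and y₁ ≡ -y₂, so the sum is ∞.
5P: ∞ + (11, 1) = (11, 1) (identity).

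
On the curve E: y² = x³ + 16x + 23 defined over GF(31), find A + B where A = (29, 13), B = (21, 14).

(28, 14)

(29, 13) + (21, 14). λ = (14 - 13)/(21 - 29) ≡ 1/23 mod 31. 23⁻¹ ≡ 27 (mod 31), so λ ≡ 27.
  x = λ² - 29 - 21 = 729 - 50 ≡ 28; y = λ·(29 - 28) - 13 ≡ 14. → (28, 14)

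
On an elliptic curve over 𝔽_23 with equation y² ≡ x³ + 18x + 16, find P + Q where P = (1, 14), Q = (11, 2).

(1, 14) + (11, 2). λ = (2 - 14)/(11 - 1) ≡ 11/10 mod 23. 10⁻¹ ≡ 7 (mod 23), so λ ≡ 8.
  x = λ² - 1 - 11 = 64 - 12 ≡ 6; y = λ·(1 - 6) - 14 ≡ 15. → (6, 15)

(6, 15)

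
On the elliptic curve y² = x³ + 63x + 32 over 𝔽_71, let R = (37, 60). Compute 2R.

tangent at (37, 60): λ = (3·37² + 63)/(2·60) ≡ 52/49. 49⁻¹ ≡ 29 (mod 71), so λ ≡ 52·29 ≡ 17.
  x = λ² - 37 - 37 = 289 - 74 ≡ 2; y = λ·(37 - 2) - 60 ≡ 38. → (2, 38)

(2, 38)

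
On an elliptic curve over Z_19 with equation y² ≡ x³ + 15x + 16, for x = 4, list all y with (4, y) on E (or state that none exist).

x³ + 15x + 16 = 140 ≡ 7 (mod 19).
Square roots of 7 mod 19: 8 and 11 (since 8² = 64 ≡ 7).

8, 11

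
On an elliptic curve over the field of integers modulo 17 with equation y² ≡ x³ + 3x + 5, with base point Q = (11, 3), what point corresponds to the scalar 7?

Double-and-add on 7 = (111)₂. Start with Q = (11, 3) for the leading 1-bit.
double: tangent at (11, 3): λ = (3·11² + 3)/(2·3) ≡ 9/6. 6⁻¹ ≡ 3 (mod 17), so λ ≡ 9·3 ≡ 10.
  x = λ² - 11 - 11 = 100 - 22 ≡ 10; y = λ·(11 - 10) - 3 ≡ 7. → (10, 7)
add Q: (10, 7) + (11, 3). λ = (3 - 7)/(11 - 10) ≡ 13/1 mod 17. 1⁻¹ ≡ 1 (mod 17) since 1·1 = 1 ≡ 1, so λ ≡ 13.
  x = λ² - 10 - 11 = 169 - 21 ≡ 12; y = λ·(10 - 12) - 7 ≡ 1. → (12, 1)
double: tangent at (12, 1): λ = (3·12² + 3)/(2·1) ≡ 10/2. 2⁻¹ ≡ 9 (mod 17), so λ ≡ 10·9 ≡ 5.
  x = λ² - 12 - 12 = 25 - 24 ≡ 1; y = λ·(12 - 1) - 1 ≡ 3. → (1, 3)
add Q: (1, 3) + (11, 3). λ = (3 - 3)/(11 - 1) ≡ 0/10 mod 17. 10⁻¹ ≡ 12 (mod 17), so λ ≡ 0.
  x = λ² - 1 - 11 = 0 - 12 ≡ 5; y = λ·(1 - 5) - 3 ≡ 14. → (5, 14)

(5, 14)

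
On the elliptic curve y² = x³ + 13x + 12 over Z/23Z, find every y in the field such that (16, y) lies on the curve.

x³ + 13x + 12 = 4316 ≡ 15 (mod 23).
15 is a non-residue mod 23; no y exists.

none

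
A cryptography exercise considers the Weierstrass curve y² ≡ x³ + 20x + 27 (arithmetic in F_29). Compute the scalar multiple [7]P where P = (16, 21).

Repeated addition: build up to 7P.
2P: tangent at (16, 21): λ = (3·16² + 20)/(2·21) ≡ 5/13. 13⁻¹ ≡ 9 (mod 29), so λ ≡ 5·9 ≡ 16.
  x = λ² - 16 - 16 = 256 - 32 ≡ 21; y = λ·(16 - 21) - 21 ≡ 15. → (21, 15)
3P: (21, 15) + (16, 21). λ = (21 - 15)/(16 - 21) ≡ 6/24 mod 29. 24⁻¹ ≡ 23 (mod 29), so λ ≡ 22.
  x = λ² - 21 - 16 = 484 - 37 ≡ 12; y = λ·(21 - 12) - 15 ≡ 9. → (12, 9)
4P: (12, 9) + (16, 21). λ = (21 - 9)/(16 - 12) ≡ 12/4 mod 29. 4⁻¹ ≡ 22 (mod 29), so λ ≡ 3.
  x = λ² - 12 - 16 = 9 - 28 ≡ 10; y = λ·(12 - 10) - 9 ≡ 26. → (10, 26)
5P: (10, 26) + (16, 21). λ = (21 - 26)/(16 - 10) ≡ 24/6 mod 29. 6⁻¹ ≡ 5 (mod 29), so λ ≡ 4.
  x = λ² - 10 - 16 = 16 - 26 ≡ 19; y = λ·(10 - 19) - 26 ≡ 25. → (19, 25)
6P: (19, 25) + (16, 21). λ = (21 - 25)/(16 - 19) ≡ 25/26 mod 29. 26⁻¹ ≡ 19 (mod 29), so λ ≡ 11.
  x = λ² - 19 - 16 = 121 - 35 ≡ 28; y = λ·(19 - 28) - 25 ≡ 21. → (28, 21)
7P: (28, 21) + (16, 21). λ = (21 - 21)/(16 - 28) ≡ 0/17 mod 29. 17⁻¹ ≡ 12 (mod 29) since 17·12 = 204 ≡ 1, so λ ≡ 0.
  x = λ² - 28 - 16 = 0 - 44 ≡ 14; y = λ·(28 - 14) - 21 ≡ 8. → (14, 8)

(14, 8)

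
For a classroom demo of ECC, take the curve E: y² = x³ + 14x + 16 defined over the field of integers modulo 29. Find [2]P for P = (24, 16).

(4, 7)

tangent at (24, 16): λ = (3·24² + 14)/(2·16) ≡ 2/3. 3⁻¹ ≡ 10 (mod 29) since 3·10 = 30 ≡ 1, so λ ≡ 2·10 ≡ 20.
  x = λ² - 24 - 24 = 400 - 48 ≡ 4; y = λ·(24 - 4) - 16 ≡ 7. → (4, 7)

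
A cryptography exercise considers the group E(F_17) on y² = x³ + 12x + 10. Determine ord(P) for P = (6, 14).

2P: tangent at (6, 14): λ = (3·6² + 12)/(2·14) ≡ 1/11. 11⁻¹ ≡ 14 (mod 17), so λ ≡ 1·14 ≡ 14.
  x = λ² - 6 - 6 = 196 - 12 ≡ 14; y = λ·(6 - 14) - 14 ≡ 10. → (14, 10)
3P: (14, 10) + (6, 14). λ = (14 - 10)/(6 - 14) ≡ 4/9 mod 17. 9⁻¹ ≡ 2 (mod 17), so λ ≡ 8.
  x = λ² - 14 - 6 = 64 - 20 ≡ 10; y = λ·(14 - 10) - 10 ≡ 5. → (10, 5)
4P: (10, 5) + (6, 14). λ = (14 - 5)/(6 - 10) ≡ 9/13 mod 17. 13⁻¹ ≡ 4 (mod 17) since 13·4 = 52 ≡ 1, so λ ≡ 2.
  x = λ² - 10 - 6 = 4 - 16 ≡ 5; y = λ·(10 - 5) - 5 ≡ 5. → (5, 5)
5P: (5, 5) + (6, 14). λ = (14 - 5)/(6 - 5) ≡ 9/1 mod 17. 1⁻¹ ≡ 1 (mod 17), so λ ≡ 9.
  x = λ² - 5 - 6 = 81 - 11 ≡ 2; y = λ·(5 - 2) - 5 ≡ 5. → (2, 5)
6P: (2, 5) + (6, 14). λ = (14 - 5)/(6 - 2) ≡ 9/4 mod 17. 4⁻¹ ≡ 13 (mod 17), so λ ≡ 15.
  x = λ² - 2 - 6 = 225 - 8 ≡ 13; y = λ·(2 - 13) - 5 ≡ 0. → (13, 0)
7P: (13, 0) + (6, 14). λ = (14 - 0)/(6 - 13) ≡ 14/10 mod 17. 10⁻¹ ≡ 12 (mod 17), so λ ≡ 15.
  x = λ² - 13 - 6 = 225 - 19 ≡ 2; y = λ·(13 - 2) - 0 ≡ 12. → (2, 12)
8P: (2, 12) + (6, 14). λ = (14 - 12)/(6 - 2) ≡ 2/4 mod 17. 4⁻¹ ≡ 13 (mod 17) since 4·13 = 52 ≡ 1, so λ ≡ 9.
  x = λ² - 2 - 6 = 81 - 8 ≡ 5; y = λ·(2 - 5) - 12 ≡ 12. → (5, 12)
9P: (5, 12) + (6, 14). λ = (14 - 12)/(6 - 5) ≡ 2/1 mod 17. 1⁻¹ ≡ 1 (mod 17), so λ ≡ 2.
  x = λ² - 5 - 6 = 4 - 11 ≡ 10; y = λ·(5 - 10) - 12 ≡ 12. → (10, 12)
10P: (10, 12) + (6, 14). λ = (14 - 12)/(6 - 10) ≡ 2/13 mod 17. 13⁻¹ ≡ 4 (mod 17), so λ ≡ 8.
  x = λ² - 10 - 6 = 64 - 16 ≡ 14; y = λ·(10 - 14) - 12 ≡ 7. → (14, 7)
11P: (14, 7) + (6, 14). λ = (14 - 7)/(6 - 14) ≡ 7/9 mod 17. 9⁻¹ ≡ 2 (mod 17), so λ ≡ 14.
  x = λ² - 14 - 6 = 196 - 20 ≡ 6; y = λ·(14 - 6) - 7 ≡ 3. → (6, 3)
12P: (6, 3) + (6, 14): same x and y₁ ≡ -y₂, so the sum is 𝒪.
12P = 𝒪, so the order is 12.

12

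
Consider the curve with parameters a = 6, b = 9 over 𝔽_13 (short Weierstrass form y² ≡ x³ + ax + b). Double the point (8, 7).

(6, 12)

tangent at (8, 7): λ = (3·8² + 6)/(2·7) ≡ 3/1. 1⁻¹ ≡ 1 (mod 13), so λ ≡ 3·1 ≡ 3.
  x = λ² - 8 - 8 = 9 - 16 ≡ 6; y = λ·(8 - 6) - 7 ≡ 12. → (6, 12)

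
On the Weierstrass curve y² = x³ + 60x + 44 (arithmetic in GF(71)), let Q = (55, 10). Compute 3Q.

(68, 11)

Repeated addition: build up to 3Q.
2Q: tangent at (55, 10): λ = (3·55² + 60)/(2·10) ≡ 47/20. 20⁻¹ ≡ 32 (mod 71) since 20·32 = 640 ≡ 1, so λ ≡ 47·32 ≡ 13.
  x = λ² - 55 - 55 = 169 - 110 ≡ 59; y = λ·(55 - 59) - 10 ≡ 9. → (59, 9)
3Q: (59, 9) + (55, 10). λ = (10 - 9)/(55 - 59) ≡ 1/67 mod 71. 67⁻¹ ≡ 53 (mod 71), so λ ≡ 53.
  x = λ² - 59 - 55 = 2809 - 114 ≡ 68; y = λ·(59 - 68) - 9 ≡ 11. → (68, 11)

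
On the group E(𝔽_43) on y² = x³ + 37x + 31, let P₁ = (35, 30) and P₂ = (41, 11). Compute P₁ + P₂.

(26, 6)

(35, 30) + (41, 11). λ = (11 - 30)/(41 - 35) ≡ 24/6 mod 43. 6⁻¹ ≡ 36 (mod 43) since 6·36 = 216 ≡ 1, so λ ≡ 4.
  x = λ² - 35 - 41 = 16 - 76 ≡ 26; y = λ·(35 - 26) - 30 ≡ 6. → (26, 6)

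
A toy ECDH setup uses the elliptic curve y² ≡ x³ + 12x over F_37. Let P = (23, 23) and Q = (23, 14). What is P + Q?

O

The two points share x = 23 and their y-coordinates satisfy 23 + 14 ≡ 0 (mod 37), so they are inverses. Their sum is O.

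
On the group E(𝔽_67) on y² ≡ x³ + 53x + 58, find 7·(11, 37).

(55, 46)

Write Q = (11, 37).
Repeated addition: build up to 7Q.
2Q: tangent at (11, 37): λ = (3·11² + 53)/(2·37) ≡ 14/7. 7⁻¹ ≡ 48 (mod 67), so λ ≡ 14·48 ≡ 2.
  x = λ² - 11 - 11 = 4 - 22 ≡ 49; y = λ·(11 - 49) - 37 ≡ 21. → (49, 21)
3Q: (49, 21) + (11, 37). λ = (37 - 21)/(11 - 49) ≡ 16/29 mod 67. 29⁻¹ ≡ 37 (mod 67), so λ ≡ 56.
  x = λ² - 49 - 11 = 3136 - 60 ≡ 61; y = λ·(49 - 61) - 21 ≡ 44. → (61, 44)
4Q: (61, 44) + (11, 37). λ = (37 - 44)/(11 - 61) ≡ 60/17 mod 67. 17⁻¹ ≡ 4 (mod 67), so λ ≡ 39.
  x = λ² - 61 - 11 = 1521 - 72 ≡ 42; y = λ·(61 - 42) - 44 ≡ 27. → (42, 27)
5Q: (42, 27) + (11, 37). λ = (37 - 27)/(11 - 42) ≡ 10/36 mod 67. 36⁻¹ ≡ 54 (mod 67), so λ ≡ 4.
  x = λ² - 42 - 11 = 16 - 53 ≡ 30; y = λ·(42 - 30) - 27 ≡ 21. → (30, 21)
6Q: (30, 21) + (11, 37). λ = (37 - 21)/(11 - 30) ≡ 16/48 mod 67. 48⁻¹ ≡ 7 (mod 67), so λ ≡ 45.
  x = λ² - 30 - 11 = 2025 - 41 ≡ 41; y = λ·(30 - 41) - 21 ≡ 20. → (41, 20)
7Q: (41, 20) + (11, 37). λ = (37 - 20)/(11 - 41) ≡ 17/37 mod 67. 37⁻¹ ≡ 29 (mod 67), so λ ≡ 24.
  x = λ² - 41 - 11 = 576 - 52 ≡ 55; y = λ·(41 - 55) - 20 ≡ 46. → (55, 46)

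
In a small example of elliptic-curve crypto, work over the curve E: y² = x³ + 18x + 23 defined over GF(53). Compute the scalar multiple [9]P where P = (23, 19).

(26, 10)

Repeated addition: build up to 9P.
2P: tangent at (23, 19): λ = (3·23² + 18)/(2·19) ≡ 15/38. 38⁻¹ ≡ 7 (mod 53), so λ ≡ 15·7 ≡ 52.
  x = λ² - 23 - 23 = 2704 - 46 ≡ 8; y = λ·(23 - 8) - 19 ≡ 19. → (8, 19)
3P: (8, 19) + (23, 19). λ = (19 - 19)/(23 - 8) ≡ 0/15 mod 53. 15⁻¹ ≡ 46 (mod 53) since 15·46 = 690 ≡ 1, so λ ≡ 0.
  x = λ² - 8 - 23 = 0 - 31 ≡ 22; y = λ·(8 - 22) - 19 ≡ 34. → (22, 34)
4P: (22, 34) + (23, 19). λ = (19 - 34)/(23 - 22) ≡ 38/1 mod 53. 1⁻¹ ≡ 1 (mod 53), so λ ≡ 38.
  x = λ² - 22 - 23 = 1444 - 45 ≡ 21; y = λ·(22 - 21) - 34 ≡ 4. → (21, 4)
5P: (21, 4) + (23, 19). λ = (19 - 4)/(23 - 21) ≡ 15/2 mod 53. 2⁻¹ ≡ 27 (mod 53), so λ ≡ 34.
  x = λ² - 21 - 23 = 1156 - 44 ≡ 52; y = λ·(21 - 52) - 4 ≡ 2. → (52, 2)
6P: (52, 2) + (23, 19). λ = (19 - 2)/(23 - 52) ≡ 17/24 mod 53. 24⁻¹ ≡ 42 (mod 53) since 24·42 = 1008 ≡ 1, so λ ≡ 25.
  x = λ² - 52 - 23 = 625 - 75 ≡ 20; y = λ·(52 - 20) - 2 ≡ 3. → (20, 3)
7P: (20, 3) + (23, 19). λ = (19 - 3)/(23 - 20) ≡ 16/3 mod 53. 3⁻¹ ≡ 18 (mod 53), so λ ≡ 23.
  x = λ² - 20 - 23 = 529 - 43 ≡ 9; y = λ·(20 - 9) - 3 ≡ 38. → (9, 38)
8P: (9, 38) + (23, 19). λ = (19 - 38)/(23 - 9) ≡ 34/14 mod 53. 14⁻¹ ≡ 19 (mod 53), so λ ≡ 10.
  x = λ² - 9 - 23 = 100 - 32 ≡ 15; y = λ·(9 - 15) - 38 ≡ 8. → (15, 8)
9P: (15, 8) + (23, 19). λ = (19 - 8)/(23 - 15) ≡ 11/8 mod 53. 8⁻¹ ≡ 20 (mod 53), so λ ≡ 8.
  x = λ² - 15 - 23 = 64 - 38 ≡ 26; y = λ·(15 - 26) - 8 ≡ 10. → (26, 10)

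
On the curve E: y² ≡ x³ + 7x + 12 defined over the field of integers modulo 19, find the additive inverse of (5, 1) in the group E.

(5, 18)

-(5, 1) = (5, -1 mod 19) = (5, 18).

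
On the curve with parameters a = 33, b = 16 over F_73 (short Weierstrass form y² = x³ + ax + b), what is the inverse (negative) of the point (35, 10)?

(35, 63)

-(35, 10) = (35, -10 mod 73) = (35, 63).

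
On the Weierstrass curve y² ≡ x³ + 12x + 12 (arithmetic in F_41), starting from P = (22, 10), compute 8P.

(10, 36)

Repeated addition: build up to 8P.
2P: tangent at (22, 10): λ = (3·22² + 12)/(2·10) ≡ 29/20. 20⁻¹ ≡ 39 (mod 41) since 20·39 = 780 ≡ 1, so λ ≡ 29·39 ≡ 24.
  x = λ² - 22 - 22 = 576 - 44 ≡ 40; y = λ·(22 - 40) - 10 ≡ 9. → (40, 9)
3P: (40, 9) + (22, 10). λ = (10 - 9)/(22 - 40) ≡ 1/23 mod 41. 23⁻¹ ≡ 25 (mod 41), so λ ≡ 25.
  x = λ² - 40 - 22 = 625 - 62 ≡ 30; y = λ·(40 - 30) - 9 ≡ 36. → (30, 36)
4P: (30, 36) + (22, 10). λ = (10 - 36)/(22 - 30) ≡ 15/33 mod 41. 33⁻¹ ≡ 5 (mod 41), so λ ≡ 34.
  x = λ² - 30 - 22 = 1156 - 52 ≡ 38; y = λ·(30 - 38) - 36 ≡ 20. → (38, 20)
5P: (38, 20) + (22, 10). λ = (10 - 20)/(22 - 38) ≡ 31/25 mod 41. 25⁻¹ ≡ 23 (mod 41), so λ ≡ 16.
  x = λ² - 38 - 22 = 256 - 60 ≡ 32; y = λ·(38 - 32) - 20 ≡ 35. → (32, 35)
6P: (32, 35) + (22, 10). λ = (10 - 35)/(22 - 32) ≡ 16/31 mod 41. 31⁻¹ ≡ 4 (mod 41) since 31·4 = 124 ≡ 1, so λ ≡ 23.
  x = λ² - 32 - 22 = 529 - 54 ≡ 24; y = λ·(32 - 24) - 35 ≡ 26. → (24, 26)
7P: (24, 26) + (22, 10). λ = (10 - 26)/(22 - 24) ≡ 25/39 mod 41. 39⁻¹ ≡ 20 (mod 41), so λ ≡ 8.
  x = λ² - 24 - 22 = 64 - 46 ≡ 18; y = λ·(24 - 18) - 26 ≡ 22. → (18, 22)
8P: (18, 22) + (22, 10). λ = (10 - 22)/(22 - 18) ≡ 29/4 mod 41. 4⁻¹ ≡ 31 (mod 41) since 4·31 = 124 ≡ 1, so λ ≡ 38.
  x = λ² - 18 - 22 = 1444 - 40 ≡ 10; y = λ·(18 - 10) - 22 ≡ 36. → (10, 36)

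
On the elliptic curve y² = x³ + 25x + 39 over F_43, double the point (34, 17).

tangent at (34, 17): λ = (3·34² + 25)/(2·17) ≡ 10/34. 34⁻¹ ≡ 19 (mod 43), so λ ≡ 10·19 ≡ 18.
  x = λ² - 34 - 34 = 324 - 68 ≡ 41; y = λ·(34 - 41) - 17 ≡ 29. → (41, 29)

(41, 29)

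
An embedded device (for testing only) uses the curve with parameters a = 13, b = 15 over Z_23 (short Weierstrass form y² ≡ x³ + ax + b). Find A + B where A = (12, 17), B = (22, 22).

(18, 3)

(12, 17) + (22, 22). λ = (22 - 17)/(22 - 12) ≡ 5/10 mod 23. 10⁻¹ ≡ 7 (mod 23) since 10·7 = 70 ≡ 1, so λ ≡ 12.
  x = λ² - 12 - 22 = 144 - 34 ≡ 18; y = λ·(12 - 18) - 17 ≡ 3. → (18, 3)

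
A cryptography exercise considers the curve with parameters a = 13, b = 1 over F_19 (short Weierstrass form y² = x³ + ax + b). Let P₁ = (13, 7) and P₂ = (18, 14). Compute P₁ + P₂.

(13, 7) + (18, 14). λ = (14 - 7)/(18 - 13) ≡ 7/5 mod 19. 5⁻¹ ≡ 4 (mod 19) since 5·4 = 20 ≡ 1, so λ ≡ 9.
  x = λ² - 13 - 18 = 81 - 31 ≡ 12; y = λ·(13 - 12) - 7 ≡ 2. → (12, 2)

(12, 2)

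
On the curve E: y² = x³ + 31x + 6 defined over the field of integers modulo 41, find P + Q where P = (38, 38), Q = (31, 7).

(5, 32)

(38, 38) + (31, 7). λ = (7 - 38)/(31 - 38) ≡ 10/34 mod 41. 34⁻¹ ≡ 35 (mod 41), so λ ≡ 22.
  x = λ² - 38 - 31 = 484 - 69 ≡ 5; y = λ·(38 - 5) - 38 ≡ 32. → (5, 32)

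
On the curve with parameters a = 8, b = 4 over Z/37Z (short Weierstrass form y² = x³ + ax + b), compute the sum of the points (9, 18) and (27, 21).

(0, 2)

(9, 18) + (27, 21). λ = (21 - 18)/(27 - 9) ≡ 3/18 mod 37. 18⁻¹ ≡ 35 (mod 37), so λ ≡ 31.
  x = λ² - 9 - 27 = 961 - 36 ≡ 0; y = λ·(9 - 0) - 18 ≡ 2. → (0, 2)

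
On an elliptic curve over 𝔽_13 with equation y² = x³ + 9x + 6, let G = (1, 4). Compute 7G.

(6, 9)

Double-and-add on 7 = (111)₂. Start with G = (1, 4) for the leading 1-bit.
double: tangent at (1, 4): λ = (3·1² + 9)/(2·4) ≡ 12/8. 8⁻¹ ≡ 5 (mod 13) since 8·5 = 40 ≡ 1, so λ ≡ 12·5 ≡ 8.
  x = λ² - 1 - 1 = 64 - 2 ≡ 10; y = λ·(1 - 10) - 4 ≡ 2. → (10, 2)
add G: (10, 2) + (1, 4). λ = (4 - 2)/(1 - 10) ≡ 2/4 mod 13. 4⁻¹ ≡ 10 (mod 13) since 4·10 = 40 ≡ 1, so λ ≡ 7.
  x = λ² - 10 - 1 = 49 - 11 ≡ 12; y = λ·(10 - 12) - 2 ≡ 10. → (12, 10)
double: tangent at (12, 10): λ = (3·12² + 9)/(2·10) ≡ 12/7. 7⁻¹ ≡ 2 (mod 13), so λ ≡ 12·2 ≡ 11.
  x = λ² - 12 - 12 = 121 - 24 ≡ 6; y = λ·(12 - 6) - 10 ≡ 4. → (6, 4)
add G: (6, 4) + (1, 4). λ = (4 - 4)/(1 - 6) ≡ 0/8 mod 13. 8⁻¹ ≡ 5 (mod 13), so λ ≡ 0.
  x = λ² - 6 - 1 = 0 - 7 ≡ 6; y = λ·(6 - 6) - 4 ≡ 9. → (6, 9)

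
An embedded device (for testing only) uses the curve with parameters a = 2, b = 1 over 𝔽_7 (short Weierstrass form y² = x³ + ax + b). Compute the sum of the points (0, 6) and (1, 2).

(1, 5)

(0, 6) + (1, 2). λ = (2 - 6)/(1 - 0) ≡ 3/1 mod 7. 1⁻¹ ≡ 1 (mod 7), so λ ≡ 3.
  x = λ² - 0 - 1 = 9 - 1 ≡ 1; y = λ·(0 - 1) - 6 ≡ 5. → (1, 5)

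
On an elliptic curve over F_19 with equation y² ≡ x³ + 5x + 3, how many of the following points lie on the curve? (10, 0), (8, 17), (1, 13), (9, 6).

2

(10, 0): 0² ≡ 0, rhs ≡ 8 → off.
(8, 17): 17² ≡ 4, rhs ≡ 4 → on.
(1, 13): 13² ≡ 17, rhs ≡ 9 → off.
(9, 6): 6² ≡ 17, rhs ≡ 17 → on.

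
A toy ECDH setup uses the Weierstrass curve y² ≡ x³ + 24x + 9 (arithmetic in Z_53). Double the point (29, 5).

(20, 3)

tangent at (29, 5): λ = (3·29² + 24)/(2·5) ≡ 3/10. 10⁻¹ ≡ 16 (mod 53), so λ ≡ 3·16 ≡ 48.
  x = λ² - 29 - 29 = 2304 - 58 ≡ 20; y = λ·(29 - 20) - 5 ≡ 3. → (20, 3)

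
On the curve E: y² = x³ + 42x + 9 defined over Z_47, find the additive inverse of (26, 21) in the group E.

-(26, 21) = (26, -21 mod 47) = (26, 26).

(26, 26)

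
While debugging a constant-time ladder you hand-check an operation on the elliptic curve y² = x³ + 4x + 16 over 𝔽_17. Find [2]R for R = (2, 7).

(15, 0)

tangent at (2, 7): λ = (3·2² + 4)/(2·7) ≡ 16/14. 14⁻¹ ≡ 11 (mod 17) since 14·11 = 154 ≡ 1, so λ ≡ 16·11 ≡ 6.
  x = λ² - 2 - 2 = 36 - 4 ≡ 15; y = λ·(2 - 15) - 7 ≡ 0. → (15, 0)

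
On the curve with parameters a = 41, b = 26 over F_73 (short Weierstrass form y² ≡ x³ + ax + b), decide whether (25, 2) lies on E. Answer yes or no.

y² = 2² ≡ 4; x³ + 41x + 26 = 16676 ≡ 32 (mod 73). 4 ≠ 32.

no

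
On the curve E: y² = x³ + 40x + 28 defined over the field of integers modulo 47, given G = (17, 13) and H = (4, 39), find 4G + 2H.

(21, 20)

First 4G:
Repeated addition: build up to 4G.
2G: tangent at (17, 13): λ = (3·17² + 40)/(2·13) ≡ 14/26. 26⁻¹ ≡ 38 (mod 47) since 26·38 = 988 ≡ 1, so λ ≡ 14·38 ≡ 15.
  x = λ² - 17 - 17 = 225 - 34 ≡ 3; y = λ·(17 - 3) - 13 ≡ 9. → (3, 9)
3G: (3, 9) + (17, 13). λ = (13 - 9)/(17 - 3) ≡ 4/14 mod 47. 14⁻¹ ≡ 37 (mod 47), so λ ≡ 7.
  x = λ² - 3 - 17 = 49 - 20 ≡ 29; y = λ·(3 - 29) - 9 ≡ 44. → (29, 44)
4G: (29, 44) + (17, 13). λ = (13 - 44)/(17 - 29) ≡ 16/35 mod 47. 35⁻¹ ≡ 43 (mod 47), so λ ≡ 30.
  x = λ² - 29 - 17 = 900 - 46 ≡ 8; y = λ·(29 - 8) - 44 ≡ 22. → (8, 22)
4G = (8, 22).
Next 2H:
Repeated addition: build up to 2H.
2H: tangent at (4, 39): λ = (3·4² + 40)/(2·39) ≡ 41/31. 31⁻¹ ≡ 44 (mod 47) since 31·44 = 1364 ≡ 1, so λ ≡ 41·44 ≡ 18.
  x = λ² - 4 - 4 = 324 - 8 ≡ 34; y = λ·(4 - 34) - 39 ≡ 32. → (34, 32)
2H = (34, 32).
Finally 4G + 2H:
(8, 22) + (34, 32). λ = (32 - 22)/(34 - 8) ≡ 10/26 mod 47. 26⁻¹ ≡ 38 (mod 47) since 26·38 = 988 ≡ 1, so λ ≡ 4.
  x = λ² - 8 - 34 = 16 - 42 ≡ 21; y = λ·(8 - 21) - 22 ≡ 20. → (21, 20)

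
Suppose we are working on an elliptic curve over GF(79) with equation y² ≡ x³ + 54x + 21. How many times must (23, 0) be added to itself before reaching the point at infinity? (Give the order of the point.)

2P: (23, 0) + (23, 0): same x and y₁ ≡ -y₂, so the sum is the point at infinity.
2P = the point at infinity, so the order is 2.

2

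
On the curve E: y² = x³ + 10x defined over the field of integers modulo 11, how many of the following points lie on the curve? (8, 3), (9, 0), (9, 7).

2

(8, 3): 3² ≡ 9, rhs ≡ 9 → on.
(9, 0): 0² ≡ 0, rhs ≡ 5 → off.
(9, 7): 7² ≡ 5, rhs ≡ 5 → on.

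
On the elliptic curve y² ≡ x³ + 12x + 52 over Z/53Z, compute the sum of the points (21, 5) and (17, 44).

(14, 46)

(21, 5) + (17, 44). λ = (44 - 5)/(17 - 21) ≡ 39/49 mod 53. 49⁻¹ ≡ 13 (mod 53) since 49·13 = 637 ≡ 1, so λ ≡ 30.
  x = λ² - 21 - 17 = 900 - 38 ≡ 14; y = λ·(21 - 14) - 5 ≡ 46. → (14, 46)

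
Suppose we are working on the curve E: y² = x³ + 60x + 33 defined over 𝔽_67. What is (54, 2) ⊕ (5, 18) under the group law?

(54, 2) + (5, 18). λ = (18 - 2)/(5 - 54) ≡ 16/18 mod 67. 18⁻¹ ≡ 41 (mod 67) since 18·41 = 738 ≡ 1, so λ ≡ 53.
  x = λ² - 54 - 5 = 2809 - 59 ≡ 3; y = λ·(54 - 3) - 2 ≡ 21. → (3, 21)

(3, 21)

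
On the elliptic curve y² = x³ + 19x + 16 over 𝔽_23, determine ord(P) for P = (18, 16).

2P: tangent at (18, 16): λ = (3·18² + 19)/(2·16) ≡ 2/9. 9⁻¹ ≡ 18 (mod 23), so λ ≡ 2·18 ≡ 13.
  x = λ² - 18 - 18 = 169 - 36 ≡ 18; y = λ·(18 - 18) - 16 ≡ 7. → (18, 7)
3P: (18, 7) + (18, 16): same x and y₁ ≡ -y₂, so the sum is 𝒪.
3P = 𝒪, so the order is 3.

3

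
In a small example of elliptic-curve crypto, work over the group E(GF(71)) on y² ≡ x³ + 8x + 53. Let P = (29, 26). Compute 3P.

Repeated addition: build up to 3P.
2P: tangent at (29, 26): λ = (3·29² + 8)/(2·26) ≡ 46/52. 52⁻¹ ≡ 56 (mod 71), so λ ≡ 46·56 ≡ 20.
  x = λ² - 29 - 29 = 400 - 58 ≡ 58; y = λ·(29 - 58) - 26 ≡ 33. → (58, 33)
3P: (58, 33) + (29, 26). λ = (26 - 33)/(29 - 58) ≡ 64/42 mod 71. 42⁻¹ ≡ 22 (mod 71), so λ ≡ 59.
  x = λ² - 58 - 29 = 3481 - 87 ≡ 57; y = λ·(58 - 57) - 33 ≡ 26. → (57, 26)

(57, 26)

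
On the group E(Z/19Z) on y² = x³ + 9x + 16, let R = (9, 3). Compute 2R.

(17, 3)

tangent at (9, 3): λ = (3·9² + 9)/(2·3) ≡ 5/6. 6⁻¹ ≡ 16 (mod 19), so λ ≡ 5·16 ≡ 4.
  x = λ² - 9 - 9 = 16 - 18 ≡ 17; y = λ·(9 - 17) - 3 ≡ 3. → (17, 3)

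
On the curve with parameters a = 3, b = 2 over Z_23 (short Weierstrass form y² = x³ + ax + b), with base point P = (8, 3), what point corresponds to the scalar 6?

Repeated addition: build up to 6P.
2P: tangent at (8, 3): λ = (3·8² + 3)/(2·3) ≡ 11/6. 6⁻¹ ≡ 4 (mod 23), so λ ≡ 11·4 ≡ 21.
  x = λ² - 8 - 8 = 441 - 16 ≡ 11; y = λ·(8 - 11) - 3 ≡ 3. → (11, 3)
3P: (11, 3) + (8, 3). λ = (3 - 3)/(8 - 11) ≡ 0/20 mod 23. 20⁻¹ ≡ 15 (mod 23), so λ ≡ 0.
  x = λ² - 11 - 8 = 0 - 19 ≡ 4; y = λ·(11 - 4) - 3 ≡ 20. → (4, 20)
4P: (4, 20) + (8, 3). λ = (3 - 20)/(8 - 4) ≡ 6/4 mod 23. 4⁻¹ ≡ 6 (mod 23) since 4·6 = 24 ≡ 1, so λ ≡ 13.
  x = λ² - 4 - 8 = 169 - 12 ≡ 19; y = λ·(4 - 19) - 20 ≡ 15. → (19, 15)
5P: (19, 15) + (8, 3). λ = (3 - 15)/(8 - 19) ≡ 11/12 mod 23. 12⁻¹ ≡ 2 (mod 23), so λ ≡ 22.
  x = λ² - 19 - 8 = 484 - 27 ≡ 20; y = λ·(19 - 20) - 15 ≡ 9. → (20, 9)
6P: (20, 9) + (8, 3). λ = (3 - 9)/(8 - 20) ≡ 17/11 mod 23. 11⁻¹ ≡ 21 (mod 23), so λ ≡ 12.
  x = λ² - 20 - 8 = 144 - 28 ≡ 1; y = λ·(20 - 1) - 9 ≡ 12. → (1, 12)

(1, 12)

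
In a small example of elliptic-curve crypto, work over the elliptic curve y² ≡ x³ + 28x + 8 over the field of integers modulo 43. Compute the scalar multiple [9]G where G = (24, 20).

Repeated addition: build up to 9G.
2G: tangent at (24, 20): λ = (3·24² + 28)/(2·20) ≡ 36/40. 40⁻¹ ≡ 14 (mod 43) since 40·14 = 560 ≡ 1, so λ ≡ 36·14 ≡ 31.
  x = λ² - 24 - 24 = 961 - 48 ≡ 10; y = λ·(24 - 10) - 20 ≡ 27. → (10, 27)
3G: (10, 27) + (24, 20). λ = (20 - 27)/(24 - 10) ≡ 36/14 mod 43. 14⁻¹ ≡ 40 (mod 43), so λ ≡ 21.
  x = λ² - 10 - 24 = 441 - 34 ≡ 20; y = λ·(10 - 20) - 27 ≡ 21. → (20, 21)
4G: (20, 21) + (24, 20). λ = (20 - 21)/(24 - 20) ≡ 42/4 mod 43. 4⁻¹ ≡ 11 (mod 43), so λ ≡ 32.
  x = λ² - 20 - 24 = 1024 - 44 ≡ 34; y = λ·(20 - 34) - 21 ≡ 4. → (34, 4)
5G: (34, 4) + (24, 20). λ = (20 - 4)/(24 - 34) ≡ 16/33 mod 43. 33⁻¹ ≡ 30 (mod 43) since 33·30 = 990 ≡ 1, so λ ≡ 7.
  x = λ² - 34 - 24 = 49 - 58 ≡ 34; y = λ·(34 - 34) - 4 ≡ 39. → (34, 39)
6G: (34, 39) + (24, 20). λ = (20 - 39)/(24 - 34) ≡ 24/33 mod 43. 33⁻¹ ≡ 30 (mod 43), so λ ≡ 32.
  x = λ² - 34 - 24 = 1024 - 58 ≡ 20; y = λ·(34 - 20) - 39 ≡ 22. → (20, 22)
7G: (20, 22) + (24, 20). λ = (20 - 22)/(24 - 20) ≡ 41/4 mod 43. 4⁻¹ ≡ 11 (mod 43), so λ ≡ 21.
  x = λ² - 20 - 24 = 441 - 44 ≡ 10; y = λ·(20 - 10) - 22 ≡ 16. → (10, 16)
8G: (10, 16) + (24, 20). λ = (20 - 16)/(24 - 10) ≡ 4/14 mod 43. 14⁻¹ ≡ 40 (mod 43), so λ ≡ 31.
  x = λ² - 10 - 24 = 961 - 34 ≡ 24; y = λ·(10 - 24) - 16 ≡ 23. → (24, 23)
9G: (24, 23) + (24, 20): same x and y₁ ≡ -y₂, so the sum is O.

O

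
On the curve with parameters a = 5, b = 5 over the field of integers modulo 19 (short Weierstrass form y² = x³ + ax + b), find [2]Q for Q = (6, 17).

(13, 5)

tangent at (6, 17): λ = (3·6² + 5)/(2·17) ≡ 18/15. 15⁻¹ ≡ 14 (mod 19), so λ ≡ 18·14 ≡ 5.
  x = λ² - 6 - 6 = 25 - 12 ≡ 13; y = λ·(6 - 13) - 17 ≡ 5. → (13, 5)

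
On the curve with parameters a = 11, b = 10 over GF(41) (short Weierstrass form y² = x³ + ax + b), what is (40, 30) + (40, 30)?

tangent at (40, 30): λ = (3·40² + 11)/(2·30) ≡ 14/19. 19⁻¹ ≡ 13 (mod 41) since 19·13 = 247 ≡ 1, so λ ≡ 14·13 ≡ 18.
  x = λ² - 40 - 40 = 324 - 80 ≡ 39; y = λ·(40 - 39) - 30 ≡ 29. → (39, 29)

(39, 29)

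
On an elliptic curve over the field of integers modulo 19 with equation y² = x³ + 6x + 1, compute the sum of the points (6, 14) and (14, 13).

(6, 14) + (14, 13). λ = (13 - 14)/(14 - 6) ≡ 18/8 mod 19. 8⁻¹ ≡ 12 (mod 19), so λ ≡ 7.
  x = λ² - 6 - 14 = 49 - 20 ≡ 10; y = λ·(6 - 10) - 14 ≡ 15. → (10, 15)

(10, 15)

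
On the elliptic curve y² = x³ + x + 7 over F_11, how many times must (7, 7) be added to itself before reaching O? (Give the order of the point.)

2P: tangent at (7, 7): λ = (3·7² + 1)/(2·7) ≡ 5/3. 3⁻¹ ≡ 4 (mod 11) since 3·4 = 12 ≡ 1, so λ ≡ 5·4 ≡ 9.
  x = λ² - 7 - 7 = 81 - 14 ≡ 1; y = λ·(7 - 1) - 7 ≡ 3. → (1, 3)
3P: (1, 3) + (7, 7). λ = (7 - 3)/(7 - 1) ≡ 4/6 mod 11. 6⁻¹ ≡ 2 (mod 11) since 6·2 = 12 ≡ 1, so λ ≡ 8.
  x = λ² - 1 - 7 = 64 - 8 ≡ 1; y = λ·(1 - 1) - 3 ≡ 8. → (1, 8)
4P: (1, 8) + (7, 7). λ = (7 - 8)/(7 - 1) ≡ 10/6 mod 11. 6⁻¹ ≡ 2 (mod 11) since 6·2 = 12 ≡ 1, so λ ≡ 9.
  x = λ² - 1 - 7 = 81 - 8 ≡ 7; y = λ·(1 - 7) - 8 ≡ 4. → (7, 4)
5P: (7, 4) + (7, 7): same x and y₁ ≡ -y₂, so the sum is O.
5P = O, so the order is 5.

5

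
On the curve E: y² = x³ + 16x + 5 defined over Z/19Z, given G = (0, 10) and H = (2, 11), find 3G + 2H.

(14, 3)

First 3G:
Repeated addition: build up to 3G.
2G: tangent at (0, 10): λ = (3·0² + 16)/(2·10) ≡ 16/1. 1⁻¹ ≡ 1 (mod 19) since 1·1 = 1 ≡ 1, so λ ≡ 16·1 ≡ 16.
  x = λ² - 0 - 0 = 256 - 0 ≡ 9; y = λ·(0 - 9) - 10 ≡ 17. → (9, 17)
3G: (9, 17) + (0, 10). λ = (10 - 17)/(0 - 9) ≡ 12/10 mod 19. 10⁻¹ ≡ 2 (mod 19) since 10·2 = 20 ≡ 1, so λ ≡ 5.
  x = λ² - 9 - 0 = 25 - 9 ≡ 16; y = λ·(9 - 16) - 17 ≡ 5. → (16, 5)
3G = (16, 5).
Next 2H:
Repeated addition: build up to 2H.
2H: tangent at (2, 11): λ = (3·2² + 16)/(2·11) ≡ 9/3. 3⁻¹ ≡ 13 (mod 19) since 3·13 = 39 ≡ 1, so λ ≡ 9·13 ≡ 3.
  x = λ² - 2 - 2 = 9 - 4 ≡ 5; y = λ·(2 - 5) - 11 ≡ 18. → (5, 18)
2H = (5, 18).
Finally 3G + 2H:
(16, 5) + (5, 18). λ = (18 - 5)/(5 - 16) ≡ 13/8 mod 19. 8⁻¹ ≡ 12 (mod 19) since 8·12 = 96 ≡ 1, so λ ≡ 4.
  x = λ² - 16 - 5 = 16 - 21 ≡ 14; y = λ·(16 - 14) - 5 ≡ 3. → (14, 3)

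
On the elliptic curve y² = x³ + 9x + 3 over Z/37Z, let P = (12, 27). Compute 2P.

tangent at (12, 27): λ = (3·12² + 9)/(2·27) ≡ 34/17. 17⁻¹ ≡ 24 (mod 37) since 17·24 = 408 ≡ 1, so λ ≡ 34·24 ≡ 2.
  x = λ² - 12 - 12 = 4 - 24 ≡ 17; y = λ·(12 - 17) - 27 ≡ 0. → (17, 0)

(17, 0)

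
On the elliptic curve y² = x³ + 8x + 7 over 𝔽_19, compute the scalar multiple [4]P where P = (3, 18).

(18, 13)

Double-and-add on 4 = (100)₂. Start with P = (3, 18) for the leading 1-bit.
double: tangent at (3, 18): λ = (3·3² + 8)/(2·18) ≡ 16/17. 17⁻¹ ≡ 9 (mod 19), so λ ≡ 16·9 ≡ 11.
  x = λ² - 3 - 3 = 121 - 6 ≡ 1; y = λ·(3 - 1) - 18 ≡ 4. → (1, 4)
double: tangent at (1, 4): λ = (3·1² + 8)/(2·4) ≡ 11/8. 8⁻¹ ≡ 12 (mod 19) since 8·12 = 96 ≡ 1, so λ ≡ 11·12 ≡ 18.
  x = λ² - 1 - 1 = 324 - 2 ≡ 18; y = λ·(1 - 18) - 4 ≡ 13. → (18, 13)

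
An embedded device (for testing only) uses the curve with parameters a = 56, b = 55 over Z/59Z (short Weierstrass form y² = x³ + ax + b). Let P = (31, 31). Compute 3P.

(57, 17)

Repeated addition: build up to 3P.
2P: tangent at (31, 31): λ = (3·31² + 56)/(2·31) ≡ 48/3. 3⁻¹ ≡ 20 (mod 59) since 3·20 = 60 ≡ 1, so λ ≡ 48·20 ≡ 16.
  x = λ² - 31 - 31 = 256 - 62 ≡ 17; y = λ·(31 - 17) - 31 ≡ 16. → (17, 16)
3P: (17, 16) + (31, 31). λ = (31 - 16)/(31 - 17) ≡ 15/14 mod 59. 14⁻¹ ≡ 38 (mod 59), so λ ≡ 39.
  x = λ² - 17 - 31 = 1521 - 48 ≡ 57; y = λ·(17 - 57) - 16 ≡ 17. → (57, 17)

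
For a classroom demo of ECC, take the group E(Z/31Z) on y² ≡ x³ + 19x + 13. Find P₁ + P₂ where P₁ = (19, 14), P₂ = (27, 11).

(5, 4)

(19, 14) + (27, 11). λ = (11 - 14)/(27 - 19) ≡ 28/8 mod 31. 8⁻¹ ≡ 4 (mod 31) since 8·4 = 32 ≡ 1, so λ ≡ 19.
  x = λ² - 19 - 27 = 361 - 46 ≡ 5; y = λ·(19 - 5) - 14 ≡ 4. → (5, 4)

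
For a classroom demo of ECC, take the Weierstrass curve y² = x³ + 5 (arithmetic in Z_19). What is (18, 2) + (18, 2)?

(18, 17)

tangent at (18, 2): λ = (3·18² + 0)/(2·2) ≡ 3/4. 4⁻¹ ≡ 5 (mod 19) since 4·5 = 20 ≡ 1, so λ ≡ 3·5 ≡ 15.
  x = λ² - 18 - 18 = 225 - 36 ≡ 18; y = λ·(18 - 18) - 2 ≡ 17. → (18, 17)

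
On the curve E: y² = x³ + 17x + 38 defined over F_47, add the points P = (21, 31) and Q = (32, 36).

(21, 31) + (32, 36). λ = (36 - 31)/(32 - 21) ≡ 5/11 mod 47. 11⁻¹ ≡ 30 (mod 47) since 11·30 = 330 ≡ 1, so λ ≡ 9.
  x = λ² - 21 - 32 = 81 - 53 ≡ 28; y = λ·(21 - 28) - 31 ≡ 0. → (28, 0)

(28, 0)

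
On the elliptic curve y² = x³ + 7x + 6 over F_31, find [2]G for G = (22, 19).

(1, 18)

tangent at (22, 19): λ = (3·22² + 7)/(2·19) ≡ 2/7. 7⁻¹ ≡ 9 (mod 31), so λ ≡ 2·9 ≡ 18.
  x = λ² - 22 - 22 = 324 - 44 ≡ 1; y = λ·(22 - 1) - 19 ≡ 18. → (1, 18)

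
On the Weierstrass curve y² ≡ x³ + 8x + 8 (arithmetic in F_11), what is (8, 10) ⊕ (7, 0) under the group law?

(8, 1)

(8, 10) + (7, 0). λ = (0 - 10)/(7 - 8) ≡ 1/10 mod 11. 10⁻¹ ≡ 10 (mod 11) since 10·10 = 100 ≡ 1, so λ ≡ 10.
  x = λ² - 8 - 7 = 100 - 15 ≡ 8; y = λ·(8 - 8) - 10 ≡ 1. → (8, 1)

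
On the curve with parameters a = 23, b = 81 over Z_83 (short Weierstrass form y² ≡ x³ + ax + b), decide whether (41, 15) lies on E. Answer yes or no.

yes

y² = 15² ≡ 59; x³ + 23x + 81 = 69945 ≡ 59 (mod 83). 59 = 59.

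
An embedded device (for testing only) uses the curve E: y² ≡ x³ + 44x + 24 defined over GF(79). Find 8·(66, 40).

(8, 63)

Write Q = (66, 40).
Repeated addition: build up to 8Q.
2Q: tangent at (66, 40): λ = (3·66² + 44)/(2·40) ≡ 77/1. 1⁻¹ ≡ 1 (mod 79), so λ ≡ 77·1 ≡ 77.
  x = λ² - 66 - 66 = 5929 - 132 ≡ 30; y = λ·(66 - 30) - 40 ≡ 46. → (30, 46)
3Q: (30, 46) + (66, 40). λ = (40 - 46)/(66 - 30) ≡ 73/36 mod 79. 36⁻¹ ≡ 11 (mod 79) since 36·11 = 396 ≡ 1, so λ ≡ 13.
  x = λ² - 30 - 66 = 169 - 96 ≡ 73; y = λ·(30 - 73) - 46 ≡ 27. → (73, 27)
4Q: (73, 27) + (66, 40). λ = (40 - 27)/(66 - 73) ≡ 13/72 mod 79. 72⁻¹ ≡ 45 (mod 79), so λ ≡ 32.
  x = λ² - 73 - 66 = 1024 - 139 ≡ 16; y = λ·(73 - 16) - 27 ≡ 59. → (16, 59)
5Q: (16, 59) + (66, 40). λ = (40 - 59)/(66 - 16) ≡ 60/50 mod 79. 50⁻¹ ≡ 49 (mod 79) since 50·49 = 2450 ≡ 1, so λ ≡ 17.
  x = λ² - 16 - 66 = 289 - 82 ≡ 49; y = λ·(16 - 49) - 59 ≡ 12. → (49, 12)
6Q: (49, 12) + (66, 40). λ = (40 - 12)/(66 - 49) ≡ 28/17 mod 79. 17⁻¹ ≡ 14 (mod 79), so λ ≡ 76.
  x = λ² - 49 - 66 = 5776 - 115 ≡ 52; y = λ·(49 - 52) - 12 ≡ 76. → (52, 76)
7Q: (52, 76) + (66, 40). λ = (40 - 76)/(66 - 52) ≡ 43/14 mod 79. 14⁻¹ ≡ 17 (mod 79), so λ ≡ 20.
  x = λ² - 52 - 66 = 400 - 118 ≡ 45; y = λ·(52 - 45) - 76 ≡ 64. → (45, 64)
8Q: (45, 64) + (66, 40). λ = (40 - 64)/(66 - 45) ≡ 55/21 mod 79. 21⁻¹ ≡ 64 (mod 79), so λ ≡ 44.
  x = λ² - 45 - 66 = 1936 - 111 ≡ 8; y = λ·(45 - 8) - 64 ≡ 63. → (8, 63)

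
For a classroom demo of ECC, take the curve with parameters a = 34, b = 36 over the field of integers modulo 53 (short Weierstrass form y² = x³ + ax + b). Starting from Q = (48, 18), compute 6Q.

Double-and-add on 6 = (110)₂. Start with Q = (48, 18) for the leading 1-bit.
double: tangent at (48, 18): λ = (3·48² + 34)/(2·18) ≡ 3/36. 36⁻¹ ≡ 28 (mod 53) since 36·28 = 1008 ≡ 1, so λ ≡ 3·28 ≡ 31.
  x = λ² - 48 - 48 = 961 - 96 ≡ 17; y = λ·(48 - 17) - 18 ≡ 42. → (17, 42)
add Q: (17, 42) + (48, 18). λ = (18 - 42)/(48 - 17) ≡ 29/31 mod 53. 31⁻¹ ≡ 12 (mod 53), so λ ≡ 30.
  x = λ² - 17 - 48 = 900 - 65 ≡ 40; y = λ·(17 - 40) - 42 ≡ 10. → (40, 10)
double: tangent at (40, 10): λ = (3·40² + 34)/(2·10) ≡ 11/20. 20⁻¹ ≡ 8 (mod 53), so λ ≡ 11·8 ≡ 35.
  x = λ² - 40 - 40 = 1225 - 80 ≡ 32; y = λ·(40 - 32) - 10 ≡ 5. → (32, 5)

(32, 5)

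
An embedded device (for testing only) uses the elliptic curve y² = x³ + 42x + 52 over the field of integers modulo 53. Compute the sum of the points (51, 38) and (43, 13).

(11, 34)

(51, 38) + (43, 13). λ = (13 - 38)/(43 - 51) ≡ 28/45 mod 53. 45⁻¹ ≡ 33 (mod 53) since 45·33 = 1485 ≡ 1, so λ ≡ 23.
  x = λ² - 51 - 43 = 529 - 94 ≡ 11; y = λ·(51 - 11) - 38 ≡ 34. → (11, 34)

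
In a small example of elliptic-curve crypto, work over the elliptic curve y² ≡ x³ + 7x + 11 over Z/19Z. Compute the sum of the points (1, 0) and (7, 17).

(1, 0) + (7, 17). λ = (17 - 0)/(7 - 1) ≡ 17/6 mod 19. 6⁻¹ ≡ 16 (mod 19), so λ ≡ 6.
  x = λ² - 1 - 7 = 36 - 8 ≡ 9; y = λ·(1 - 9) - 0 ≡ 9. → (9, 9)

(9, 9)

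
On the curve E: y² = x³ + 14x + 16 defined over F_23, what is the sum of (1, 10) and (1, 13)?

O

The two points share x = 1 and their y-coordinates satisfy 10 + 13 ≡ 0 (mod 23), so they are inverses. Their sum is ∞.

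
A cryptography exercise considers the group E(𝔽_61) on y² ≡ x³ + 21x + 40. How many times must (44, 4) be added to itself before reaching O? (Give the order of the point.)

2P: tangent at (44, 4): λ = (3·44² + 21)/(2·4) ≡ 34/8. 8⁻¹ ≡ 23 (mod 61), so λ ≡ 34·23 ≡ 50.
  x = λ² - 44 - 44 = 2500 - 88 ≡ 33; y = λ·(44 - 33) - 4 ≡ 58. → (33, 58)
3P: (33, 58) + (44, 4). λ = (4 - 58)/(44 - 33) ≡ 7/11 mod 61. 11⁻¹ ≡ 50 (mod 61), so λ ≡ 45.
  x = λ² - 33 - 44 = 2025 - 77 ≡ 57; y = λ·(33 - 57) - 58 ≡ 21. → (57, 21)
4P: (57, 21) + (44, 4). λ = (4 - 21)/(44 - 57) ≡ 44/48 mod 61. 48⁻¹ ≡ 14 (mod 61) since 48·14 = 672 ≡ 1, so λ ≡ 6.
  x = λ² - 57 - 44 = 36 - 101 ≡ 57; y = λ·(57 - 57) - 21 ≡ 40. → (57, 40)
5P: (57, 40) + (44, 4). λ = (4 - 40)/(44 - 57) ≡ 25/48 mod 61. 48⁻¹ ≡ 14 (mod 61), so λ ≡ 45.
  x = λ² - 57 - 44 = 2025 - 101 ≡ 33; y = λ·(57 - 33) - 40 ≡ 3. → (33, 3)
6P: (33, 3) + (44, 4). λ = (4 - 3)/(44 - 33) ≡ 1/11 mod 61. 11⁻¹ ≡ 50 (mod 61) since 11·50 = 550 ≡ 1, so λ ≡ 50.
  x = λ² - 33 - 44 = 2500 - 77 ≡ 44; y = λ·(33 - 44) - 3 ≡ 57. → (44, 57)
7P: (44, 57) + (44, 4): same x and y₁ ≡ -y₂, so the sum is O.
7P = O, so the order is 7.

7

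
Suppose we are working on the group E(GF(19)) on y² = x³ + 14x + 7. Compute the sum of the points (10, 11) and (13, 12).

(13, 7)

(10, 11) + (13, 12). λ = (12 - 11)/(13 - 10) ≡ 1/3 mod 19. 3⁻¹ ≡ 13 (mod 19), so λ ≡ 13.
  x = λ² - 10 - 13 = 169 - 23 ≡ 13; y = λ·(10 - 13) - 11 ≡ 7. → (13, 7)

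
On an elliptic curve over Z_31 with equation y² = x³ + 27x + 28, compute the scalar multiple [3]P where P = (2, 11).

Repeated addition: build up to 3P.
2P: tangent at (2, 11): λ = (3·2² + 27)/(2·11) ≡ 8/22. 22⁻¹ ≡ 24 (mod 31), so λ ≡ 8·24 ≡ 6.
  x = λ² - 2 - 2 = 36 - 4 ≡ 1; y = λ·(2 - 1) - 11 ≡ 26. → (1, 26)
3P: (1, 26) + (2, 11). λ = (11 - 26)/(2 - 1) ≡ 16/1 mod 31. 1⁻¹ ≡ 1 (mod 31) since 1·1 = 1 ≡ 1, so λ ≡ 16.
  x = λ² - 1 - 2 = 256 - 3 ≡ 5; y = λ·(1 - 5) - 26 ≡ 3. → (5, 3)

(5, 3)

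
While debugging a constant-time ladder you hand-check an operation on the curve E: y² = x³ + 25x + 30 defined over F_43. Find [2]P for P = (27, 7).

(13, 12)

tangent at (27, 7): λ = (3·27² + 25)/(2·7) ≡ 19/14. 14⁻¹ ≡ 40 (mod 43) since 14·40 = 560 ≡ 1, so λ ≡ 19·40 ≡ 29.
  x = λ² - 27 - 27 = 841 - 54 ≡ 13; y = λ·(27 - 13) - 7 ≡ 12. → (13, 12)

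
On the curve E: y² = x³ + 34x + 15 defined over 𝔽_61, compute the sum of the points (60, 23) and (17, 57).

(60, 23) + (17, 57). λ = (57 - 23)/(17 - 60) ≡ 34/18 mod 61. 18⁻¹ ≡ 17 (mod 61), so λ ≡ 29.
  x = λ² - 60 - 17 = 841 - 77 ≡ 32; y = λ·(60 - 32) - 23 ≡ 57. → (32, 57)

(32, 57)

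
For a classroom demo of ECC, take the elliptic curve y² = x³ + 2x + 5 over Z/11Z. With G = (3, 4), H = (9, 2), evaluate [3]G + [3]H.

First 3G:
Repeated addition: build up to 3G.
2G: tangent at (3, 4): λ = (3·3² + 2)/(2·4) ≡ 7/8. 8⁻¹ ≡ 7 (mod 11), so λ ≡ 7·7 ≡ 5.
  x = λ² - 3 - 3 = 25 - 6 ≡ 8; y = λ·(3 - 8) - 4 ≡ 4. → (8, 4)
3G: (8, 4) + (3, 4). λ = (4 - 4)/(3 - 8) ≡ 0/6 mod 11. 6⁻¹ ≡ 2 (mod 11), so λ ≡ 0.
  x = λ² - 8 - 3 = 0 - 11 ≡ 0; y = λ·(8 - 0) - 4 ≡ 7. → (0, 7)
3G = (0, 7).
Next 3H:
Repeated addition: build up to 3H.
2H: tangent at (9, 2): λ = (3·9² + 2)/(2·2) ≡ 3/4. 4⁻¹ ≡ 3 (mod 11) since 4·3 = 12 ≡ 1, so λ ≡ 3·3 ≡ 9.
  x = λ² - 9 - 9 = 81 - 18 ≡ 8; y = λ·(9 - 8) - 2 ≡ 7. → (8, 7)
3H: (8, 7) + (9, 2). λ = (2 - 7)/(9 - 8) ≡ 6/1 mod 11. 1⁻¹ ≡ 1 (mod 11) since 1·1 = 1 ≡ 1, so λ ≡ 6.
  x = λ² - 8 - 9 = 36 - 17 ≡ 8; y = λ·(8 - 8) - 7 ≡ 4. → (8, 4)
3H = (8, 4).
Finally 3G + 3H:
(0, 7) + (8, 4). λ = (4 - 7)/(8 - 0) ≡ 8/8 mod 11. 8⁻¹ ≡ 7 (mod 11), so λ ≡ 1.
  x = λ² - 0 - 8 = 1 - 8 ≡ 4; y = λ·(0 - 4) - 7 ≡ 0. → (4, 0)

(4, 0)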